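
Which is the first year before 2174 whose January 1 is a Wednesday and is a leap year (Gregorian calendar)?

Jan 1 advances by 2 weekdays after a leap year and by 1 after a common year.
2174: Jan 1 is Saturday.
2173: Friday
2172: Wednesday (leap)
2172 begins on a Wednesday and is a leap year.

2172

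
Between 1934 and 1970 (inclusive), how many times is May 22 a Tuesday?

Track May 22's weekday year by year (advancing +1, or +2 across a Feb 29):
  1934: Tue ✓  1935: Wed (+1)  1936: Fri (+2)  1937: Sat (+1)  1938: Sun (+1)
  1939: Mon (+1)  1940: Wed (+2)  1941: Thu (+1)  1942: Fri (+1)  1943: Sat (+1)
  1944: Mon (+2)  1945: Tue (+1) ✓  1946: Wed (+1)  1947: Thu (+1)  … (9 more years) …
  1957: Wed (+1)  1958: Thu (+1)  1959: Fri (+1)  1960: Sun (+2)  1961: Mon (+1)
  1962: Tue (+1) ✓  1963: Wed (+1)  1964: Fri (+2)  1965: Sat (+1)  1966: Sun (+1)
  1967: Mon (+1)  1968: Wed (+2)  1969: Thu (+1)  1970: Fri (+1)
Tuesday years: 1934, 1945, 1951, 1956, 1962 — 5 in total.

5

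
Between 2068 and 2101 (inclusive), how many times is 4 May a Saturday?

Track 4 May's weekday year by year (advancing +1, or +2 across a Feb 29):
  2068: Fri  2069: Sat (+1) ✓  2070: Sun (+1)  2071: Mon (+1)  2072: Wed (+2)
  2073: Thu (+1)  2074: Fri (+1)  2075: Sat (+1) ✓  2076: Mon (+2)  2077: Tue (+1)
  2078: Wed (+1)  2079: Thu (+1)  2080: Sat (+2) ✓  2081: Sun (+1)  … (6 more years) …
  2088: Tue (+2)  2089: Wed (+1)  2090: Thu (+1)  2091: Fri (+1)  2092: Sun (+2)
  2093: Mon (+1)  2094: Tue (+1)  2095: Wed (+1)  2096: Fri (+2)  2097: Sat (+1) ✓
  2098: Sun (+1)  2099: Mon (+1)  2100: Tue (+1)  2101: Wed (+1)
Saturday years: 2069, 2075, 2080, 2086, 2097 — 5 in total.

5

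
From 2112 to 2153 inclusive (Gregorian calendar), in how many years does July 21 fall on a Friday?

Track July 21's weekday year by year (advancing +1, or +2 across a Feb 29):
  2112: Thu  2113: Fri (+1) ✓  2114: Sat (+1)  2115: Sun (+1)  2116: Tue (+2)
  2117: Wed (+1)  2118: Thu (+1)  2119: Fri (+1) ✓  2120: Sun (+2)  2121: Mon (+1)
  2122: Tue (+1)  2123: Wed (+1)  2124: Fri (+2) ✓  2125: Sat (+1)  … (14 more years) …
  2140: Thu (+2)  2141: Fri (+1) ✓  2142: Sat (+1)  2143: Sun (+1)  2144: Tue (+2)
  2145: Wed (+1)  2146: Thu (+1)  2147: Fri (+1) ✓  2148: Sun (+2)  2149: Mon (+1)
  2150: Tue (+1)  2151: Wed (+1)  2152: Fri (+2) ✓  2153: Sat (+1)
Friday years: 2113, 2119, 2124, 2130, 2141, 2147, 2152 — 7 in total.

7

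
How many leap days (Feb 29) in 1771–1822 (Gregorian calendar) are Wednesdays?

2

Leap years in 1771–1822: 12 of them.
Feb 29 weekday advances by 5 (mod 7) from one leap year to the next four years later (or differs when a century non-leap intervenes).
Leap-day weekdays: 1772:Sat 1776:Thu 1780:Tue 1784:Sun 1788:Fri 1792:Wed✓ 1796:Mon 1804:Wed✓ 1808:Mon 1812:Sat 1816:Thu 1820:Tue
Wednesday: 1792, 1804 → 2.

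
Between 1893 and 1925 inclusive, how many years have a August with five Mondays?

August has 31 days; it has five Mondays when Monday falls among the first (month-length − 28) days — i.e. when August 1 is one of Monday/Sunday/Saturday.
August 1 by year: 1893:Tue 1894:Wed 1895:Thu 1896:Sat✓ 1897:Sun✓ 1898:Mon✓ 1899:Tue 1900:Wed 1901:Thu 1902:Fri 1903:Sat✓ 1904:Mon✓ 1905:Tue 1906:Wed 1907:Thu …(3 more)… 1911:Tue 1912:Thu 1913:Fri 1914:Sat✓ 1915:Sun✓ 1916:Tue 1917:Wed 1918:Thu 1919:Fri 1920:Sun✓ 1921:Mon✓ 1922:Tue 1923:Wed 1924:Fri 1925:Sat✓
Years with five Mondays: 1896, 1897, 1898, 1903, 1904, 1908, 1909, 1910, 1914, 1915, 1920, 1921, 1925 → 13.

13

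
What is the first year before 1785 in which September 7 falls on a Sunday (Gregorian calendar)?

1783

From one year to the next, a fixed date's weekday advances by 1, or by 2 when a Feb 29 lies between the two dates.
1785: September 7 is Wednesday.
1784: Tuesday (−1)
1783: Sunday (−2)
September 7 falls on a Sunday in 1783.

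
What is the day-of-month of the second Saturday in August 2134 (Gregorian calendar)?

August 1, 2134 is a Sunday, so the first Saturday is the 7th.
The second Saturday is 7 + 7 = 14.

14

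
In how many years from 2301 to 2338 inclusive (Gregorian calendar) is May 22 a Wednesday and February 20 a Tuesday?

Check each year's weekday for May 22 and February 20:
  2301: Wed/Wed  2302: Thu/Thu  2303: Fri/Fri  2304: Sun/Sat  2305: Mon/Mon  2306: Tue/Tue  2307: Wed/Wed  2308: Fri/Thu  2309: Sat/Sat  2310: Sun/Sun  2311: Mon/Mon  2312: Wed/Tue ✓  2313: Thu/Thu  2314: Fri/Fri  …(10 more)…  2325: Fri/Fri  2326: Sat/Sat  2327: Sun/Sun  2328: Tue/Mon  2329: Wed/Wed  2330: Thu/Thu  2331: Fri/Fri  2332: Sun/Sat  2333: Mon/Mon  2334: Tue/Tue  2335: Wed/Wed  2336: Fri/Thu  2337: Sat/Sat  2338: Sun/Sun
Both conditions hold in: 2312 — 1.

1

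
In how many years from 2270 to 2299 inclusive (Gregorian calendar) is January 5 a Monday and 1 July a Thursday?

1

Check each year's weekday for January 5 and 1 July:
  2270: Wed/Fri  2271: Thu/Sat  2272: Fri/Mon  2273: Sun/Tue  2274: Mon/Wed  2275: Tue/Thu  2276: Wed/Sat  2277: Fri/Sun  2278: Sat/Mon  2279: Sun/Tue  2280: Mon/Thu ✓  2281: Wed/Fri  2282: Thu/Sat  2283: Fri/Sun  2284: Sat/Tue  2285: Mon/Wed  2286: Tue/Thu  2287: Wed/Fri  2288: Thu/Sun  2289: Sat/Mon  2290: Sun/Tue  2291: Mon/Wed  2292: Tue/Fri  2293: Thu/Sat  2294: Fri/Sun  2295: Sat/Mon  2296: Sun/Wed  2297: Tue/Thu  2298: Wed/Fri  2299: Thu/Sat
Both conditions hold in: 2280 — 1.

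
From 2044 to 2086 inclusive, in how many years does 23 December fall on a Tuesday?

Track 23 December's weekday year by year (advancing +1, or +2 across a Feb 29):
  2044: Fri  2045: Sat (+1)  2046: Sun (+1)  2047: Mon (+1)  2048: Wed (+2)
  2049: Thu (+1)  2050: Fri (+1)  2051: Sat (+1)  2052: Mon (+2)  2053: Tue (+1) ✓
  2054: Wed (+1)  2055: Thu (+1)  2056: Sat (+2)  2057: Sun (+1)  … (15 more years) …
  2073: Sat (+1)  2074: Sun (+1)  2075: Mon (+1)  2076: Wed (+2)  2077: Thu (+1)
  2078: Fri (+1)  2079: Sat (+1)  2080: Mon (+2)  2081: Tue (+1) ✓  2082: Wed (+1)
  2083: Thu (+1)  2084: Sat (+2)  2085: Sun (+1)  2086: Mon (+1)
Tuesday years: 2053, 2059, 2064, 2070, 2081 — 5 in total.

5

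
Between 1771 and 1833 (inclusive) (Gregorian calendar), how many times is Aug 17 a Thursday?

8

Track Aug 17's weekday year by year (advancing +1, or +2 across a Feb 29):
  1771: Sat  1772: Mon (+2)  1773: Tue (+1)  1774: Wed (+1)  1775: Thu (+1) ✓
  1776: Sat (+2)  1777: Sun (+1)  1778: Mon (+1)  1779: Tue (+1)  1780: Thu (+2) ✓
  1781: Fri (+1)  1782: Sat (+1)  1783: Sun (+1)  1784: Tue (+2)  … (35 more years) …
  1820: Thu (+2) ✓  1821: Fri (+1)  1822: Sat (+1)  1823: Sun (+1)  1824: Tue (+2)
  1825: Wed (+1)  1826: Thu (+1) ✓  1827: Fri (+1)  1828: Sun (+2)  1829: Mon (+1)
  1830: Tue (+1)  1831: Wed (+1)  1832: Fri (+2)  1833: Sat (+1)
Thursday years: 1775, 1780, 1786, 1797, 1809, 1815, 1820, 1826 — 8 in total.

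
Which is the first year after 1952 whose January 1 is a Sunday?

1956

Jan 1 advances by 2 weekdays after a leap year and by 1 after a common year.
1952: Jan 1 is Tuesday (leap).
1953: Thursday
1954: Friday
1955: Saturday
1956: Sunday (leap)
1956 begins on a Sunday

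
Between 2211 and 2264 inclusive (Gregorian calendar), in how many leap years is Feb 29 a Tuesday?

Leap years in 2211–2264: 14 of them.
Feb 29 weekday advances by 5 (mod 7) from one leap year to the next four years later (or differs when a century non-leap intervenes).
Leap-day weekdays: 2212:Sat 2216:Thu 2220:Tue✓ 2224:Sun 2228:Fri 2232:Wed 2236:Mon 2240:Sat 2244:Thu 2248:Tue✓ 2252:Sun 2256:Fri 2260:Wed 2264:Mon
Tuesday: 2220, 2248 → 2.

2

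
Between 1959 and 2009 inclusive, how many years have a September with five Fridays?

15

September has 30 days; it has five Fridays when Friday falls among the first (month-length − 28) days — i.e. when September 1 is one of Friday/Thursday.
September 1 by year: 1959:Tue 1960:Thu✓ 1961:Fri✓ 1962:Sat 1963:Sun 1964:Tue 1965:Wed 1966:Thu✓ 1967:Fri✓ 1968:Sun 1969:Mon 1970:Tue 1971:Wed 1972:Fri✓ 1973:Sat …(21 more)… 1995:Fri✓ 1996:Sun 1997:Mon 1998:Tue 1999:Wed 2000:Fri✓ 2001:Sat 2002:Sun 2003:Mon 2004:Wed 2005:Thu✓ 2006:Fri✓ 2007:Sat 2008:Mon 2009:Tue
Years with five Fridays: 1960, 1961, 1966, 1967, 1972, 1977, 1978, 1983, 1988, 1989, 1994, 1995, 2000, 2005, 2006 → 15.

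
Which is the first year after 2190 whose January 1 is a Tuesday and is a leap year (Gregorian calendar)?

2228

Jan 1 advances by 2 weekdays after a leap year and by 1 after a common year.
2190: Jan 1 is Friday.
2191: Saturday
2192: Sunday (leap)
2193: Tuesday
2194: Wednesday
2195: Thursday
2196: Friday (leap)
2197: Sunday
2198: Monday
2199: Tuesday
2200: Wednesday
2201: Thursday
2202: Friday
2203: Saturday
2204: Sunday (leap)
2205: Tuesday
2206: Wednesday
2207: Thursday
2208: Friday (leap)
2209: Sunday
2210: Monday
2211: Tuesday
2212: Wednesday (leap)
2213: Friday
2214: Saturday
2215: Sunday
2216: Monday (leap)
2217: Wednesday
2218: Thursday
2219: Friday
2220: Saturday (leap)
2221: Monday
2222: Tuesday
2223: Wednesday
2224: Thursday (leap)
2225: Saturday
2226: Sunday
2227: Monday
2228: Tuesday (leap)
2228 begins on a Tuesday and is a leap year.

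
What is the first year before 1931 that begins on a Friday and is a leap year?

Jan 1 advances by 2 weekdays after a leap year and by 1 after a common year.
1931: Jan 1 is Thursday.
1930: Wednesday
1929: Tuesday
1928: Sunday (leap)
1927: Saturday
1926: Friday
1925: Thursday
1924: Tuesday (leap)
1923: Monday
1922: Sunday
1921: Saturday
1920: Thursday (leap)
1919: Wednesday
1918: Tuesday
1917: Monday
1916: Saturday (leap)
1915: Friday
1914: Thursday
1913: Wednesday
1912: Monday (leap)
1911: Sunday
1910: Saturday
1909: Friday
1908: Wednesday (leap)
1907: Tuesday
1906: Monday
1905: Sunday
1904: Friday (leap)
1904 begins on a Friday and is a leap year.

1904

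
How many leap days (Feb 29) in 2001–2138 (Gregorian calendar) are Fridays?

Leap years in 2001–2138: 33 of them.
Feb 29 weekday advances by 5 (mod 7) from one leap year to the next four years later (or differs when a century non-leap intervenes).
Leap-day weekdays: 2004:Sun 2008:Fri✓ 2012:Wed 2016:Mon 2020:Sat 2024:Thu 2028:Tue 2032:Sun 2036:Fri✓ 2040:Wed 2044:Mon 2048:Sat 2052:Thu …(7 more)… 2084:Tue 2088:Sun 2092:Fri✓ 2096:Wed 2104:Fri✓ 2108:Wed 2112:Mon 2116:Sat 2120:Thu 2124:Tue 2128:Sun 2132:Fri✓ 2136:Wed
Friday: 2008, 2036, 2064, 2092, 2104, 2132 → 6.

6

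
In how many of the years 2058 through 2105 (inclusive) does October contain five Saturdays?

October has 31 days; it has five Saturdays when Saturday falls among the first (month-length − 28) days — i.e. when October 1 is one of Saturday/Friday/Thursday.
October 1 by year: 2058:Tue 2059:Wed 2060:Fri✓ 2061:Sat✓ 2062:Sun 2063:Mon 2064:Wed 2065:Thu✓ 2066:Fri✓ 2067:Sat✓ 2068:Mon 2069:Tue 2070:Wed 2071:Thu✓ 2072:Sat✓ …(18 more)… 2091:Mon 2092:Wed 2093:Thu✓ 2094:Fri✓ 2095:Sat✓ 2096:Mon 2097:Tue 2098:Wed 2099:Thu✓ 2100:Fri✓ 2101:Sat✓ 2102:Sun 2103:Mon 2104:Wed 2105:Thu✓
Years with five Saturdays: 2060, 2061, 2065, 2066, 2067, 2071, 2072, 2076, 2077, 2078, 2082, 2083, 2088, 2089, 2093, 2094, 2095, 2099, 2100, 2101, 2105 → 21.

21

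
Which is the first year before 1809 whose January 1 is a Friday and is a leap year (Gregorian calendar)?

Jan 1 advances by 2 weekdays after a leap year and by 1 after a common year.
1809: Jan 1 is Sunday.
1808: Friday (leap)
1808 begins on a Friday and is a leap year.

1808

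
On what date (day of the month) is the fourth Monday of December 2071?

28

December 1, 2071 is a Tuesday, so the first Monday is the 7th.
The fourth Monday is 7 + 21 = 28.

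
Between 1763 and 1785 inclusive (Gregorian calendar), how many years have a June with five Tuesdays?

June has 30 days; it has five Tuesdays when Tuesday falls among the first (month-length − 28) days — i.e. when June 1 is one of Tuesday/Monday.
June 1 by year: 1763:Wed 1764:Fri 1765:Sat 1766:Sun 1767:Mon✓ 1768:Wed 1769:Thu 1770:Fri 1771:Sat 1772:Mon✓ 1773:Tue✓ 1774:Wed 1775:Thu 1776:Sat 1777:Sun 1778:Mon✓ 1779:Tue✓ 1780:Thu 1781:Fri 1782:Sat 1783:Sun 1784:Tue✓ 1785:Wed
Years with five Tuesdays: 1767, 1772, 1773, 1778, 1779, 1784 → 6.

6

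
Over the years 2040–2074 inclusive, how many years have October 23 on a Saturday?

4

Track October 23's weekday year by year (advancing +1, or +2 across a Feb 29):
  2040: Tue  2041: Wed (+1)  2042: Thu (+1)  2043: Fri (+1)  2044: Sun (+2)
  2045: Mon (+1)  2046: Tue (+1)  2047: Wed (+1)  2048: Fri (+2)  2049: Sat (+1) ✓
  2050: Sun (+1)  2051: Mon (+1)  2052: Wed (+2)  2053: Thu (+1)  … (7 more years) …
  2061: Sun (+1)  2062: Mon (+1)  2063: Tue (+1)  2064: Thu (+2)  2065: Fri (+1)
  2066: Sat (+1) ✓  2067: Sun (+1)  2068: Tue (+2)  2069: Wed (+1)  2070: Thu (+1)
  2071: Fri (+1)  2072: Sun (+2)  2073: Mon (+1)  2074: Tue (+1)
Saturday years: 2049, 2055, 2060, 2066 — 4 in total.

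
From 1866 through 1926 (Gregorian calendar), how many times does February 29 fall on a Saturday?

Leap years in 1866–1926: 14 of them.
Feb 29 weekday advances by 5 (mod 7) from one leap year to the next four years later (or differs when a century non-leap intervenes).
Leap-day weekdays: 1868:Sat✓ 1872:Thu 1876:Tue 1880:Sun 1884:Fri 1888:Wed 1892:Mon 1896:Sat✓ 1904:Mon 1908:Sat✓ 1912:Thu 1916:Tue 1920:Sun 1924:Fri
Saturday: 1868, 1896, 1908 → 3.

3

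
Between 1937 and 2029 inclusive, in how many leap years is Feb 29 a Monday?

Leap years in 1937–2029: 23 of them.
Feb 29 weekday advances by 5 (mod 7) from one leap year to the next four years later (or differs when a century non-leap intervenes).
Leap-day weekdays: 1940:Thu 1944:Tue 1948:Sun 1952:Fri 1956:Wed 1960:Mon✓ 1964:Sat 1968:Thu 1972:Tue 1976:Sun 1980:Fri 1984:Wed 1988:Mon✓ 1992:Sat 1996:Thu 2000:Tue 2004:Sun 2008:Fri 2012:Wed 2016:Mon✓ 2020:Sat 2024:Thu 2028:Tue
Monday: 1960, 1988, 2016 → 3.

3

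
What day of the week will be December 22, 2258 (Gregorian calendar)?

January 1, 2258 is a Friday.
December 22 is day 356 of the year, i.e. 355 days after Jan 1.
355 mod 7 = 5, so advance 5 weekdays from Friday: Wednesday.

Wednesday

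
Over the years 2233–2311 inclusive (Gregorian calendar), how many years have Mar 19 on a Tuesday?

12

Track Mar 19's weekday year by year (advancing +1, or +2 across a Feb 29):
  2233: Tue ✓  2234: Wed (+1)  2235: Thu (+1)  2236: Sat (+2)  2237: Sun (+1)
  2238: Mon (+1)  2239: Tue (+1) ✓  2240: Thu (+2)  2241: Fri (+1)  2242: Sat (+1)
  2243: Sun (+1)  2244: Tue (+2) ✓  2245: Wed (+1)  2246: Thu (+1)  … (51 more years) …
  2298: Sat (+1)  2299: Sun (+1)  2300: Mon (+1)  2301: Tue (+1) ✓  2302: Wed (+1)
  2303: Thu (+1)  2304: Sat (+2)  2305: Sun (+1)  2306: Mon (+1)  2307: Tue (+1) ✓
  2308: Thu (+2)  2309: Fri (+1)  2310: Sat (+1)  2311: Sun (+1)
Tuesday years: 2233, 2239, 2244, 2250, 2261, 2267, 2272, 2278, 2289, 2295, 2301, 2307 — 12 in total.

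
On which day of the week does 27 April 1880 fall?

Tuesday

January 1, 1880 is a Thursday.
April 27 is day 118 of the year, i.e. 117 days after Jan 1.
117 mod 7 = 5, so advance 5 weekdays from Thursday: Tuesday.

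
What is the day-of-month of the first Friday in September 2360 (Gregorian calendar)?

2

September 1, 2360 is a Thursday, so the first Friday is the 2nd.
The first Friday is 2 + 0 = 2.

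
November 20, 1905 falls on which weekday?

January 1, 1905 is a Sunday.
November 20 is day 324 of the year, i.e. 323 days after Jan 1.
323 mod 7 = 1, so advance 1 weekday from Sunday: Monday.

Monday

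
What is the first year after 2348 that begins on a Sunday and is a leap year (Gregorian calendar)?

Jan 1 advances by 2 weekdays after a leap year and by 1 after a common year.
2348: Jan 1 is Thursday (leap).
2349: Saturday
2350: Sunday
2351: Monday
2352: Tuesday (leap)
2353: Thursday
2354: Friday
2355: Saturday
2356: Sunday (leap)
2356 begins on a Sunday and is a leap year.

2356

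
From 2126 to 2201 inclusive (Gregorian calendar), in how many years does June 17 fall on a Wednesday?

Track June 17's weekday year by year (advancing +1, or +2 across a Feb 29):
  2126: Mon  2127: Tue (+1)  2128: Thu (+2)  2129: Fri (+1)  2130: Sat (+1)
  2131: Sun (+1)  2132: Tue (+2)  2133: Wed (+1) ✓  2134: Thu (+1)  2135: Fri (+1)
  2136: Sun (+2)  2137: Mon (+1)  2138: Tue (+1)  2139: Wed (+1) ✓  … (48 more years) …
  2188: Tue (+2)  2189: Wed (+1) ✓  2190: Thu (+1)  2191: Fri (+1)  2192: Sun (+2)
  2193: Mon (+1)  2194: Tue (+1)  2195: Wed (+1) ✓  2196: Fri (+2)  2197: Sat (+1)
  2198: Sun (+1)  2199: Mon (+1)  2200: Tue (+1)  2201: Wed (+1) ✓
Wednesday years: 2133, 2139, 2144, 2150, 2161, 2167, 2172, 2178, 2189, 2195, 2201 — 11 in total.

11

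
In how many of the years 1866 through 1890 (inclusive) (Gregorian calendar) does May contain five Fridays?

11

May has 31 days; it has five Fridays when Friday falls among the first (month-length − 28) days — i.e. when May 1 is one of Friday/Thursday/Wednesday.
May 1 by year: 1866:Tue 1867:Wed✓ 1868:Fri✓ 1869:Sat 1870:Sun 1871:Mon 1872:Wed✓ 1873:Thu✓ 1874:Fri✓ 1875:Sat 1876:Mon 1877:Tue 1878:Wed✓ 1879:Thu✓ 1880:Sat 1881:Sun 1882:Mon 1883:Tue 1884:Thu✓ 1885:Fri✓ 1886:Sat 1887:Sun 1888:Tue 1889:Wed✓ 1890:Thu✓
Years with five Fridays: 1867, 1868, 1872, 1873, 1874, 1878, 1879, 1884, 1885, 1889, 1890 → 11.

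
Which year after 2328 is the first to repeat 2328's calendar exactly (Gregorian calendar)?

Two years share a calendar iff Jan 1 falls on the same weekday and both are leap or both are common. 2328: Jan 1 is Sunday, leap year.
2329: Jan 1 Tuesday, common
2330: Jan 1 Wednesday, common
2331: Jan 1 Thursday, common
2332: Jan 1 Friday, leap
2333: Jan 1 Sunday, common
2334: Jan 1 Monday, common
2335: Jan 1 Tuesday, common
2336: Jan 1 Wednesday, leap
2337: Jan 1 Friday, common
2338: Jan 1 Saturday, common
2339: Jan 1 Sunday, common
2340: Jan 1 Monday, leap
2341: Jan 1 Wednesday, common
2342: Jan 1 Thursday, common
2343: Jan 1 Friday, common
2344: Jan 1 Saturday, leap
2345: Jan 1 Monday, common
2346: Jan 1 Tuesday, common
2347: Jan 1 Wednesday, common
2348: Jan 1 Thursday, leap
2349: Jan 1 Saturday, common
2350: Jan 1 Sunday, common
2351: Jan 1 Monday, common
2352: Jan 1 Tuesday, leap
2353: Jan 1 Thursday, common
2354: Jan 1 Friday, common
2355: Jan 1 Saturday, common
2356: Jan 1 Sunday, leap
2356 matches on both conditions.

2356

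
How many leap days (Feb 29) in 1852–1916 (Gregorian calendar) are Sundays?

Leap years in 1852–1916: 16 of them.
Feb 29 weekday advances by 5 (mod 7) from one leap year to the next four years later (or differs when a century non-leap intervenes).
Leap-day weekdays: 1852:Sun✓ 1856:Fri 1860:Wed 1864:Mon 1868:Sat 1872:Thu 1876:Tue 1880:Sun✓ 1884:Fri 1888:Wed 1892:Mon 1896:Sat 1904:Mon 1908:Sat 1912:Thu 1916:Tue
Sunday: 1852, 1880 → 2.

2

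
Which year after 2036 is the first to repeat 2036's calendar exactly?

Two years share a calendar iff Jan 1 falls on the same weekday and both are leap or both are common. 2036: Jan 1 is Tuesday, leap year.
2037: Jan 1 Thursday, common
2038: Jan 1 Friday, common
2039: Jan 1 Saturday, common
2040: Jan 1 Sunday, leap
2041: Jan 1 Tuesday, common
2042: Jan 1 Wednesday, common
2043: Jan 1 Thursday, common
2044: Jan 1 Friday, leap
2045: Jan 1 Sunday, common
2046: Jan 1 Monday, common
2047: Jan 1 Tuesday, common
2048: Jan 1 Wednesday, leap
2049: Jan 1 Friday, common
2050: Jan 1 Saturday, common
2051: Jan 1 Sunday, common
2052: Jan 1 Monday, leap
2053: Jan 1 Wednesday, common
2054: Jan 1 Thursday, common
2055: Jan 1 Friday, common
2056: Jan 1 Saturday, leap
2057: Jan 1 Monday, common
2058: Jan 1 Tuesday, common
2059: Jan 1 Wednesday, common
2060: Jan 1 Thursday, leap
2061: Jan 1 Saturday, common
2062: Jan 1 Sunday, common
2063: Jan 1 Monday, common
2064: Jan 1 Tuesday, leap
2064 matches on both conditions.

2064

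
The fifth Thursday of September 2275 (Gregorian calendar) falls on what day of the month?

30

September 1, 2275 is a Wednesday, so the first Thursday is the 2nd.
The fifth Thursday is 2 + 28 = 30.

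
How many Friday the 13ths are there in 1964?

Check the 13th of each month of 1964: Jan 13: Mon, Feb 13: Thu, Mar 13: Fri, Apr 13: Mon, May 13: Wed, Jun 13: Sat, Jul 13: Mon, Aug 13: Thu, Sep 13: Sun, Oct 13: Tue, Nov 13: Fri, Dec 13: Sun.
Friday occurs in March, November — 2 months.

2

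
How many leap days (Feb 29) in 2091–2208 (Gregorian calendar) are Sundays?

Leap years in 2091–2208: 28 of them.
Feb 29 weekday advances by 5 (mod 7) from one leap year to the next four years later (or differs when a century non-leap intervenes).
Leap-day weekdays: 2092:Fri 2096:Wed 2104:Fri 2108:Wed 2112:Mon 2116:Sat 2120:Thu 2124:Tue 2128:Sun✓ 2132:Fri 2136:Wed 2140:Mon 2144:Sat 2148:Thu 2152:Tue 2156:Sun✓ 2160:Fri 2164:Wed 2168:Mon 2172:Sat 2176:Thu 2180:Tue 2184:Sun✓ 2188:Fri 2192:Wed 2196:Mon 2204:Wed 2208:Mon
Sunday: 2128, 2156, 2184 → 3.

3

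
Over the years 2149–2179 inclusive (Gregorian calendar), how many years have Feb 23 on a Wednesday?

Track Feb 23's weekday year by year (advancing +1, or +2 across a Feb 29):
  2149: Sun  2150: Mon (+1)  2151: Tue (+1)  2152: Wed (+1) ✓  2153: Fri (+2)
  2154: Sat (+1)  2155: Sun (+1)  2156: Mon (+1)  2157: Wed (+2) ✓  2158: Thu (+1)
  2159: Fri (+1)  2160: Sat (+1)  2161: Mon (+2)  2162: Tue (+1)  … (3 more years) …
  2166: Sun (+1)  2167: Mon (+1)  2168: Tue (+1)  2169: Thu (+2)  2170: Fri (+1)
  2171: Sat (+1)  2172: Sun (+1)  2173: Tue (+2)  2174: Wed (+1) ✓  2175: Thu (+1)
  2176: Fri (+1)  2177: Sun (+2)  2178: Mon (+1)  2179: Tue (+1)
Wednesday years: 2152, 2157, 2163, 2174 — 4 in total.

4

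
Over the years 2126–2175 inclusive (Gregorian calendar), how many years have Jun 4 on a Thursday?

7

Track Jun 4's weekday year by year (advancing +1, or +2 across a Feb 29):
  2126: Tue  2127: Wed (+1)  2128: Fri (+2)  2129: Sat (+1)  2130: Sun (+1)
  2131: Mon (+1)  2132: Wed (+2)  2133: Thu (+1) ✓  2134: Fri (+1)  2135: Sat (+1)
  2136: Mon (+2)  2137: Tue (+1)  2138: Wed (+1)  2139: Thu (+1) ✓  … (22 more years) …
  2162: Fri (+1)  2163: Sat (+1)  2164: Mon (+2)  2165: Tue (+1)  2166: Wed (+1)
  2167: Thu (+1) ✓  2168: Sat (+2)  2169: Sun (+1)  2170: Mon (+1)  2171: Tue (+1)
  2172: Thu (+2) ✓  2173: Fri (+1)  2174: Sat (+1)  2175: Sun (+1)
Thursday years: 2133, 2139, 2144, 2150, 2161, 2167, 2172 — 7 in total.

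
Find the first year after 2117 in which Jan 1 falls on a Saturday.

Jan 1 advances by 2 weekdays after a leap year and by 1 after a common year.
2117: Jan 1 is Friday.
2118: Saturday
2118 begins on a Saturday

2118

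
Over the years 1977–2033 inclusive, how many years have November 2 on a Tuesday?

8

Track November 2's weekday year by year (advancing +1, or +2 across a Feb 29):
  1977: Wed  1978: Thu (+1)  1979: Fri (+1)  1980: Sun (+2)  1981: Mon (+1)
  1982: Tue (+1) ✓  1983: Wed (+1)  1984: Fri (+2)  1985: Sat (+1)  1986: Sun (+1)
  1987: Mon (+1)  1988: Wed (+2)  1989: Thu (+1)  1990: Fri (+1)  … (29 more years) …
  2020: Mon (+2)  2021: Tue (+1) ✓  2022: Wed (+1)  2023: Thu (+1)  2024: Sat (+2)
  2025: Sun (+1)  2026: Mon (+1)  2027: Tue (+1) ✓  2028: Thu (+2)  2029: Fri (+1)
  2030: Sat (+1)  2031: Sun (+1)  2032: Tue (+2) ✓  2033: Wed (+1)
Tuesday years: 1982, 1993, 1999, 2004, 2010, 2021, 2027, 2032 — 8 in total.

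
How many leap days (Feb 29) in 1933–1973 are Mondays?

Leap years in 1933–1973: 10 of them.
Feb 29 weekday advances by 5 (mod 7) from one leap year to the next four years later (or differs when a century non-leap intervenes).
Leap-day weekdays: 1936:Sat 1940:Thu 1944:Tue 1948:Sun 1952:Fri 1956:Wed 1960:Mon✓ 1964:Sat 1968:Thu 1972:Tue
Monday: 1960 → 1.

1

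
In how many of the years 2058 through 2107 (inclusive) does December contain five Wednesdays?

23

December has 31 days; it has five Wednesdays when Wednesday falls among the first (month-length − 28) days — i.e. when December 1 is one of Wednesday/Tuesday/Monday.
December 1 by year: 2058:Sun 2059:Mon✓ 2060:Wed✓ 2061:Thu 2062:Fri 2063:Sat 2064:Mon✓ 2065:Tue✓ 2066:Wed✓ 2067:Thu 2068:Sat 2069:Sun 2070:Mon✓ 2071:Tue✓ 2072:Thu …(20 more)… 2093:Tue✓ 2094:Wed✓ 2095:Thu 2096:Sat 2097:Sun 2098:Mon✓ 2099:Tue✓ 2100:Wed✓ 2101:Thu 2102:Fri 2103:Sat 2104:Mon✓ 2105:Tue✓ 2106:Wed✓ 2107:Thu
Years with five Wednesdays: 2059, 2060, 2064, 2065, 2066, 2070, 2071, 2076, 2077, 2081, 2082, 2083, 2087, 2088, 2092, 2093, 2094, 2098, 2099, 2100, 2104, 2105, 2106 → 23.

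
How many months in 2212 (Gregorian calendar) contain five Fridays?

A month of length L has five Fridays iff its first Friday is on day ≤ L−28 (so day 1–3 in a 31-day month, 1–2 in a 30-day month, day 1 in a leap February).
Checking each month of 2212: Jan starts Wed (31d) ✓; Feb starts Sat (29d); Mar starts Sun (31d); Apr starts Wed (30d); May starts Fri (31d) ✓; Jun starts Mon (30d); Jul starts Wed (31d) ✓; Aug starts Sat (31d); Sep starts Tue (30d); Oct starts Thu (31d) ✓; Nov starts Sun (30d); Dec starts Tue (31d).
Five-Friday months: January, May, July, October → 4.

4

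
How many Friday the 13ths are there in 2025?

Check the 13th of each month of 2025: Jan 13: Mon, Feb 13: Thu, Mar 13: Thu, Apr 13: Sun, May 13: Tue, Jun 13: Fri, Jul 13: Sun, Aug 13: Wed, Sep 13: Sat, Oct 13: Mon, Nov 13: Thu, Dec 13: Sat.
Friday occurs in June — 1 month.

1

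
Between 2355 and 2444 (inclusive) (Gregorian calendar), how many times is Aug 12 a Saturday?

Track Aug 12's weekday year by year (advancing +1, or +2 across a Feb 29):
  2355: Fri  2356: Sun (+2)  2357: Mon (+1)  2358: Tue (+1)  2359: Wed (+1)
  2360: Fri (+2)  2361: Sat (+1) ✓  2362: Sun (+1)  2363: Mon (+1)  2364: Wed (+2)
  2365: Thu (+1)  2366: Fri (+1)  2367: Sat (+1) ✓  2368: Mon (+2)  … (62 more years) …
  2431: Tue (+1)  2432: Thu (+2)  2433: Fri (+1)  2434: Sat (+1) ✓  2435: Sun (+1)
  2436: Tue (+2)  2437: Wed (+1)  2438: Thu (+1)  2439: Fri (+1)  2440: Sun (+2)
  2441: Mon (+1)  2442: Tue (+1)  2443: Wed (+1)  2444: Fri (+2)
Saturday years: 2361, 2367, 2372, 2378, 2389, 2395, 2400, 2406, 2417, 2423, 2428, 2434 — 12 in total.

12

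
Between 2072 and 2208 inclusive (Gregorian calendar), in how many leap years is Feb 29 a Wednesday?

6

Leap years in 2072–2208: 33 of them.
Feb 29 weekday advances by 5 (mod 7) from one leap year to the next four years later (or differs when a century non-leap intervenes).
Leap-day weekdays: 2072:Mon 2076:Sat 2080:Thu 2084:Tue 2088:Sun 2092:Fri 2096:Wed✓ 2104:Fri 2108:Wed✓ 2112:Mon 2116:Sat 2120:Thu 2124:Tue …(7 more)… 2156:Sun 2160:Fri 2164:Wed✓ 2168:Mon 2172:Sat 2176:Thu 2180:Tue 2184:Sun 2188:Fri 2192:Wed✓ 2196:Mon 2204:Wed✓ 2208:Mon
Wednesday: 2096, 2108, 2136, 2164, 2192, 2204 → 6.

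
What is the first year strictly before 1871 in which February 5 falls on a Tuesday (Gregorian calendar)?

From one year to the next, a fixed date's weekday advances by 1, or by 2 when a Feb 29 lies between the two dates.
1871: February 5 is Sunday.
1870: Saturday (−1)
1869: Friday (−1)
1868: Wednesday (−2)
1867: Tuesday (−1)
February 5 falls on a Tuesday in 1867.

1867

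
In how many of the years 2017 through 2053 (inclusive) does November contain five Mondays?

10

November has 30 days; it has five Mondays when Monday falls among the first (month-length − 28) days — i.e. when November 1 is one of Monday/Sunday.
November 1 by year: 2017:Wed 2018:Thu 2019:Fri 2020:Sun✓ 2021:Mon✓ 2022:Tue 2023:Wed 2024:Fri 2025:Sat 2026:Sun✓ 2027:Mon✓ 2028:Wed 2029:Thu 2030:Fri 2031:Sat …(7 more)… 2039:Tue 2040:Thu 2041:Fri 2042:Sat 2043:Sun✓ 2044:Tue 2045:Wed 2046:Thu 2047:Fri 2048:Sun✓ 2049:Mon✓ 2050:Tue 2051:Wed 2052:Fri 2053:Sat
Years with five Mondays: 2020, 2021, 2026, 2027, 2032, 2037, 2038, 2043, 2048, 2049 → 10.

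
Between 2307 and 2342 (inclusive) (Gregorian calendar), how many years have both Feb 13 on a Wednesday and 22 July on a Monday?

Check each year's weekday for Feb 13 and 22 July:
  2307: Wed/Mon ✓  2308: Thu/Wed  2309: Sat/Thu  2310: Sun/Fri  2311: Mon/Sat  2312: Tue/Mon  2313: Thu/Tue  2314: Fri/Wed  2315: Sat/Thu  2316: Sun/Sat  2317: Tue/Sun  2318: Wed/Mon ✓  2319: Thu/Tue  2320: Fri/Thu  …(8 more)…  2329: Wed/Mon ✓  2330: Thu/Tue  2331: Fri/Wed  2332: Sat/Fri  2333: Mon/Sat  2334: Tue/Sun  2335: Wed/Mon ✓  2336: Thu/Wed  2337: Sat/Thu  2338: Sun/Fri  2339: Mon/Sat  2340: Tue/Mon  2341: Thu/Tue  2342: Fri/Wed
Both conditions hold in: 2307, 2318, 2329, 2335 — 4.

4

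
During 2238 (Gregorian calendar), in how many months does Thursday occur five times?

A month of length L has five Thursdays iff its first Thursday is on day ≤ L−28 (so day 1–3 in a 31-day month, 1–2 in a 30-day month, day 1 in a leap February).
Checking each month of 2238: Jan starts Mon (31d); Feb starts Thu (28d); Mar starts Thu (31d) ✓; Apr starts Sun (30d); May starts Tue (31d) ✓; Jun starts Fri (30d); Jul starts Sun (31d); Aug starts Wed (31d) ✓; Sep starts Sat (30d); Oct starts Mon (31d); Nov starts Thu (30d) ✓; Dec starts Sat (31d).
Five-Thursday months: March, May, August, November → 4.

4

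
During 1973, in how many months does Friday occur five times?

A month of length L has five Fridays iff its first Friday is on day ≤ L−28 (so day 1–3 in a 31-day month, 1–2 in a 30-day month, day 1 in a leap February).
Checking each month of 1973: Jan starts Mon (31d); Feb starts Thu (28d); Mar starts Thu (31d) ✓; Apr starts Sun (30d); May starts Tue (31d); Jun starts Fri (30d) ✓; Jul starts Sun (31d); Aug starts Wed (31d) ✓; Sep starts Sat (30d); Oct starts Mon (31d); Nov starts Thu (30d) ✓; Dec starts Sat (31d).
Five-Friday months: March, June, August, November → 4.

4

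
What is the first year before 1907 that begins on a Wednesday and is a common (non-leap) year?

1902

Jan 1 advances by 2 weekdays after a leap year and by 1 after a common year.
1907: Jan 1 is Tuesday.
1906: Monday
1905: Sunday
1904: Friday (leap)
1903: Thursday
1902: Wednesday
1902 begins on a Wednesday and is a common year.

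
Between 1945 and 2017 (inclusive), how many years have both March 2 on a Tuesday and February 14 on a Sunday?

Check each year's weekday for March 2 and February 14:
  1945: Fri/Wed  1946: Sat/Thu  1947: Sun/Fri  1948: Tue/Sat  1949: Wed/Mon  1950: Thu/Tue  1951: Fri/Wed  1952: Sun/Thu  1953: Mon/Sat  1954: Tue/Sun ✓  1955: Wed/Mon  1956: Fri/Tue  1957: Sat/Thu  1958: Sun/Fri  …(45 more)…  2004: Tue/Sat  2005: Wed/Mon  2006: Thu/Tue  2007: Fri/Wed  2008: Sun/Thu  2009: Mon/Sat  2010: Tue/Sun ✓  2011: Wed/Mon  2012: Fri/Tue  2013: Sat/Thu  2014: Sun/Fri  2015: Mon/Sat  2016: Wed/Sun  2017: Thu/Tue
Both conditions hold in: 1954, 1965, 1971, 1982, 1993, 1999, 2010 — 7.

7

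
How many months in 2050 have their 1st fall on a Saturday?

2

Check the 1st of each month of 2050: Jan 1: Sat, Feb 1: Tue, Mar 1: Tue, Apr 1: Fri, May 1: Sun, Jun 1: Wed, Jul 1: Fri, Aug 1: Mon, Sep 1: Thu, Oct 1: Sat, Nov 1: Tue, Dec 1: Thu.
Saturday occurs in January, October — 2 months.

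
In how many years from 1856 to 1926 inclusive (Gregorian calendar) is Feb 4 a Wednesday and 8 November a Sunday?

8

Check each year's weekday for Feb 4 and 8 November:
  1856: Mon/Sat  1857: Wed/Sun ✓  1858: Thu/Mon  1859: Fri/Tue  1860: Sat/Thu  1861: Mon/Fri  1862: Tue/Sat  1863: Wed/Sun ✓  1864: Thu/Tue  1865: Sat/Wed  1866: Sun/Thu  1867: Mon/Fri  1868: Tue/Sun  1869: Thu/Mon  …(43 more)…  1913: Tue/Sat  1914: Wed/Sun ✓  1915: Thu/Mon  1916: Fri/Wed  1917: Sun/Thu  1918: Mon/Fri  1919: Tue/Sat  1920: Wed/Mon  1921: Fri/Tue  1922: Sat/Wed  1923: Sun/Thu  1924: Mon/Sat  1925: Wed/Sun ✓  1926: Thu/Mon
Both conditions hold in: 1857, 1863, 1874, 1885, 1891, 1903, 1914, 1925 — 8.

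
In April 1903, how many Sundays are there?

4

April 1903 has 30 days and begins on Wednesday.
The first Sunday is April 5.
Sundays fall on 5, 12, 19, 26 — that's 4.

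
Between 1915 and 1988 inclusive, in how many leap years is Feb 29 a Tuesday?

3

Leap years in 1915–1988: 19 of them.
Feb 29 weekday advances by 5 (mod 7) from one leap year to the next four years later (or differs when a century non-leap intervenes).
Leap-day weekdays: 1916:Tue✓ 1920:Sun 1924:Fri 1928:Wed 1932:Mon 1936:Sat 1940:Thu 1944:Tue✓ 1948:Sun 1952:Fri 1956:Wed 1960:Mon 1964:Sat 1968:Thu 1972:Tue✓ 1976:Sun 1980:Fri 1984:Wed 1988:Mon
Tuesday: 1916, 1944, 1972 → 3.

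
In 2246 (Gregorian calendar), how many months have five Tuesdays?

A month of length L has five Tuesdays iff its first Tuesday is on day ≤ L−28 (so day 1–3 in a 31-day month, 1–2 in a 30-day month, day 1 in a leap February).
Checking each month of 2246: Jan starts Thu (31d); Feb starts Sun (28d); Mar starts Sun (31d) ✓; Apr starts Wed (30d); May starts Fri (31d); Jun starts Mon (30d) ✓; Jul starts Wed (31d); Aug starts Sat (31d); Sep starts Tue (30d) ✓; Oct starts Thu (31d); Nov starts Sun (30d); Dec starts Tue (31d) ✓.
Five-Tuesday months: March, June, September, December → 4.

4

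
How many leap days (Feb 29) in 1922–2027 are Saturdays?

4

Leap years in 1922–2027: 26 of them.
Feb 29 weekday advances by 5 (mod 7) from one leap year to the next four years later (or differs when a century non-leap intervenes).
Leap-day weekdays: 1924:Fri 1928:Wed 1932:Mon 1936:Sat✓ 1940:Thu 1944:Tue 1948:Sun 1952:Fri 1956:Wed 1960:Mon 1964:Sat✓ 1968:Thu 1972:Tue 1976:Sun 1980:Fri 1984:Wed 1988:Mon 1992:Sat✓ 1996:Thu 2000:Tue 2004:Sun 2008:Fri 2012:Wed 2016:Mon 2020:Sat✓ 2024:Thu
Saturday: 1936, 1964, 1992, 2020 → 4.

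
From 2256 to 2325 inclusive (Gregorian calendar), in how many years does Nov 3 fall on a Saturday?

Track Nov 3's weekday year by year (advancing +1, or +2 across a Feb 29):
  2256: Mon  2257: Tue (+1)  2258: Wed (+1)  2259: Thu (+1)  2260: Sat (+2) ✓
  2261: Sun (+1)  2262: Mon (+1)  2263: Tue (+1)  2264: Thu (+2)  2265: Fri (+1)
  2266: Sat (+1) ✓  2267: Sun (+1)  2268: Tue (+2)  2269: Wed (+1)  … (42 more years) …
  2312: Sun (+2)  2313: Mon (+1)  2314: Tue (+1)  2315: Wed (+1)  2316: Fri (+2)
  2317: Sat (+1) ✓  2318: Sun (+1)  2319: Mon (+1)  2320: Wed (+2)  2321: Thu (+1)
  2322: Fri (+1)  2323: Sat (+1) ✓  2324: Mon (+2)  2325: Tue (+1)
Saturday years: 2260, 2266, 2277, 2283, 2288, 2294, 2300, 2306, 2317, 2323 — 10 in total.

10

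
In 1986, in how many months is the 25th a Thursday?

2

Check the 25th of each month of 1986: Jan 25: Sat, Feb 25: Tue, Mar 25: Tue, Apr 25: Fri, May 25: Sun, Jun 25: Wed, Jul 25: Fri, Aug 25: Mon, Sep 25: Thu, Oct 25: Sat, Nov 25: Tue, Dec 25: Thu.
Thursday occurs in September, December — 2 months.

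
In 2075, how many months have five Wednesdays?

4

A month of length L has five Wednesdays iff its first Wednesday is on day ≤ L−28 (so day 1–3 in a 31-day month, 1–2 in a 30-day month, day 1 in a leap February).
Checking each month of 2075: Jan starts Tue (31d) ✓; Feb starts Fri (28d); Mar starts Fri (31d); Apr starts Mon (30d); May starts Wed (31d) ✓; Jun starts Sat (30d); Jul starts Mon (31d) ✓; Aug starts Thu (31d); Sep starts Sun (30d); Oct starts Tue (31d) ✓; Nov starts Fri (30d); Dec starts Sun (31d).
Five-Wednesday months: January, May, July, October → 4.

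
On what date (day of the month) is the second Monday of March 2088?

March 1, 2088 is a Monday, so the first Monday is the 1st.
The second Monday is 1 + 7 = 8.

8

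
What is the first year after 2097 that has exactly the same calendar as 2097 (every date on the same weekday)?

2109

Two years share a calendar iff Jan 1 falls on the same weekday and both are leap or both are common. 2097: Jan 1 is Tuesday, common year.
2098: Jan 1 Wednesday, common
2099: Jan 1 Thursday, common
2100: Jan 1 Friday, common
2101: Jan 1 Saturday, common
2102: Jan 1 Sunday, common
2103: Jan 1 Monday, common
2104: Jan 1 Tuesday, leap
2105: Jan 1 Thursday, common
2106: Jan 1 Friday, common
2107: Jan 1 Saturday, common
2108: Jan 1 Sunday, leap
2109: Jan 1 Tuesday, common
2109 matches on both conditions.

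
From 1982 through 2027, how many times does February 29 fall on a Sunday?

1

Leap years in 1982–2027: 11 of them.
Feb 29 weekday advances by 5 (mod 7) from one leap year to the next four years later (or differs when a century non-leap intervenes).
Leap-day weekdays: 1984:Wed 1988:Mon 1992:Sat 1996:Thu 2000:Tue 2004:Sun✓ 2008:Fri 2012:Wed 2016:Mon 2020:Sat 2024:Thu
Sunday: 2004 → 1.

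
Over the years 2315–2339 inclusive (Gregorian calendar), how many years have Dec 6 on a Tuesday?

4

Track Dec 6's weekday year by year (advancing +1, or +2 across a Feb 29):
  2315: Mon  2316: Wed (+2)  2317: Thu (+1)  2318: Fri (+1)  2319: Sat (+1)
  2320: Mon (+2)  2321: Tue (+1) ✓  2322: Wed (+1)  2323: Thu (+1)  2324: Sat (+2)
  2325: Sun (+1)  2326: Mon (+1)  2327: Tue (+1) ✓  2328: Thu (+2)  2329: Fri (+1)
  2330: Sat (+1)  2331: Sun (+1)  2332: Tue (+2) ✓  2333: Wed (+1)  2334: Thu (+1)
  2335: Fri (+1)  2336: Sun (+2)  2337: Mon (+1)  2338: Tue (+1) ✓  2339: Wed (+1)
Tuesday years: 2321, 2327, 2332, 2338 — 4 in total.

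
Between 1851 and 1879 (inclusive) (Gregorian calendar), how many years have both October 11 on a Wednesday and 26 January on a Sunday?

0

Check each year's weekday for October 11 and 26 January:
  1851: Sat/Sun  1852: Mon/Mon  1853: Tue/Wed  1854: Wed/Thu  1855: Thu/Fri  1856: Sat/Sat  1857: Sun/Mon  1858: Mon/Tue  1859: Tue/Wed  1860: Thu/Thu  1861: Fri/Sat  1862: Sat/Sun  1863: Sun/Mon  1864: Tue/Tue  1865: Wed/Thu  1866: Thu/Fri  1867: Fri/Sat  1868: Sun/Sun  1869: Mon/Tue  1870: Tue/Wed  1871: Wed/Thu  1872: Fri/Fri  1873: Sat/Sun  1874: Sun/Mon  1875: Mon/Tue  1876: Wed/Wed  1877: Thu/Fri  1878: Fri/Sat  1879: Sat/Sun
Both conditions hold in: no year — 0.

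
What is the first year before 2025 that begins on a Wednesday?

2020

Jan 1 advances by 2 weekdays after a leap year and by 1 after a common year.
2025: Jan 1 is Wednesday.
2024: Monday (leap)
2023: Sunday
2022: Saturday
2021: Friday
2020: Wednesday (leap)
2020 begins on a Wednesday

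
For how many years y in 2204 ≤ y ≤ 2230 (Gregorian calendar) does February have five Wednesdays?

1

February has 28 days (29 in leap years); it has five Wednesdays when Wednesday falls among the first (month-length − 28) days — i.e. when February 1 is Wednesday in a leap year (never in a common year).
February 1 by year: 2204:Wed✓ 2205:Fri 2206:Sat 2207:Sun 2208:Mon 2209:Wed 2210:Thu 2211:Fri 2212:Sat 2213:Mon 2214:Tue 2215:Wed 2216:Thu 2217:Sat 2218:Sun 2219:Mon 2220:Tue 2221:Thu 2222:Fri 2223:Sat 2224:Sun 2225:Tue 2226:Wed 2227:Thu 2228:Fri 2229:Sun 2230:Mon
Years with five Wednesdays: 2204 → 1.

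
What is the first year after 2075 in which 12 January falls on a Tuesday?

From one year to the next, a fixed date's weekday advances by 1, or by 2 when a Feb 29 lies between the two dates.
2075: January 12 is Saturday.
2076: Sunday (+1)
2077: Tuesday (+2)
12 January falls on a Tuesday in 2077.

2077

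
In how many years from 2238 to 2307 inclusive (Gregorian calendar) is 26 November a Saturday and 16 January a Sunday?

7

Check each year's weekday for 26 November and 16 January:
  2238: Mon/Tue  2239: Tue/Wed  2240: Thu/Thu  2241: Fri/Sat  2242: Sat/Sun ✓  2243: Sun/Mon  2244: Tue/Tue  2245: Wed/Thu  2246: Thu/Fri  2247: Fri/Sat  2248: Sun/Sun  2249: Mon/Tue  2250: Tue/Wed  2251: Wed/Thu  …(42 more)…  2294: Mon/Tue  2295: Tue/Wed  2296: Thu/Thu  2297: Fri/Sat  2298: Sat/Sun ✓  2299: Sun/Mon  2300: Mon/Tue  2301: Tue/Wed  2302: Wed/Thu  2303: Thu/Fri  2304: Sat/Sat  2305: Sun/Mon  2306: Mon/Tue  2307: Tue/Wed
Both conditions hold in: 2242, 2253, 2259, 2270, 2281, 2287, 2298 — 7.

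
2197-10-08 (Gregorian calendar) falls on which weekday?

Sunday

January 1, 2197 is a Sunday.
October 8 is day 281 of the year, i.e. 280 days after Jan 1.
280 mod 7 = 0, so advance 0 weekdays from Sunday: Sunday.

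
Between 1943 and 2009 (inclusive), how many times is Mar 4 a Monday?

9

Track Mar 4's weekday year by year (advancing +1, or +2 across a Feb 29):
  1943: Thu  1944: Sat (+2)  1945: Sun (+1)  1946: Mon (+1) ✓  1947: Tue (+1)
  1948: Thu (+2)  1949: Fri (+1)  1950: Sat (+1)  1951: Sun (+1)  1952: Tue (+2)
  1953: Wed (+1)  1954: Thu (+1)  1955: Fri (+1)  1956: Sun (+2)  … (39 more years) …
  1996: Mon (+2) ✓  1997: Tue (+1)  1998: Wed (+1)  1999: Thu (+1)  2000: Sat (+2)
  2001: Sun (+1)  2002: Mon (+1) ✓  2003: Tue (+1)  2004: Thu (+2)  2005: Fri (+1)
  2006: Sat (+1)  2007: Sun (+1)  2008: Tue (+2)  2009: Wed (+1)
Monday years: 1946, 1957, 1963, 1968, 1974, 1985, 1991, 1996, 2002 — 9 in total.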